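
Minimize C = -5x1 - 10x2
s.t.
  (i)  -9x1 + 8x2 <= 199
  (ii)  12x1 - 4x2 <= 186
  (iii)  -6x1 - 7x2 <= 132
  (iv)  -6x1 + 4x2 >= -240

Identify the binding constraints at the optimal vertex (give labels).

Vertices and C = -5x1 - 10x2:
  (571/15, 677/10) → C = -2602/3
  (-2449/111, 2/37) → C = 12185/111
  (43/6, -25) → C = 1285/6

The minimum is at (571/15, 677/10). Substituting into each constraint, equality holds for (i) and (ii); the remaining constraints have slack.

(i) and (ii)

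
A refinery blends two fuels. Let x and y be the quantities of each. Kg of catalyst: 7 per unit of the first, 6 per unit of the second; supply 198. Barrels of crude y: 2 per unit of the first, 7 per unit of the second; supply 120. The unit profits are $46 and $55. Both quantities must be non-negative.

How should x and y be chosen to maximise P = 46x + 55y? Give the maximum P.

Vertices and P = 46x + 55y:
  (0, 0) → P = 0
  (0, 120/7) → P = 6600/7
  (198/7, 0) → P = 9108/7
  (18, 12) → P = 1488

The binding constraints are 7x + 6y = 198 and 2x + 7y = 120.
Solving simultaneously gives x = 18, y = 12.

x = 18, y = 12, maximum P = 1488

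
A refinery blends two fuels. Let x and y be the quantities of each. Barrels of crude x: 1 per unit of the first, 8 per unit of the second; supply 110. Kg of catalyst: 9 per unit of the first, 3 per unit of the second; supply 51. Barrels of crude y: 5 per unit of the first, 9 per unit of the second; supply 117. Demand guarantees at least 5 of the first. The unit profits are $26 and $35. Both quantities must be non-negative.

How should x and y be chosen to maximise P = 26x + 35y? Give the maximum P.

Corner points and P = 26x + 35y:
  (17/3, 0) → P = 442/3
  (5, 0) → P = 130
  (5, 2) → P = 200

The optimum lies where 9x + 3y = 51 and x = 5.
Solving simultaneously gives x = 5, y = 2.

x = 5, y = 2, maximum P = 200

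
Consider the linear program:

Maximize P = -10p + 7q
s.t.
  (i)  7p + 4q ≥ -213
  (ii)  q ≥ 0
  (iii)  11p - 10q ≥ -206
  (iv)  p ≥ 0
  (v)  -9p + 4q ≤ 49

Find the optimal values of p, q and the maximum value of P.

p = 167/23, q = 1315/46, maximum P = 255/2

Vertices and P = -10p + 7q:
  (0, 0) → P = 0
  (167/23, 1315/46) → P = 255/2
  (0, 49/4) → P = 343/4
The feasible region is unbounded (it extends along (10, 11), (1, 0)), but P strictly decreases along every unbounded feasible direction, so there is no improving ray and the maximum is attained at a vertex.

The optimum lies where 11p - 10q = -206 and -9p + 4q = 49.
Solving simultaneously gives p = 167/23, q = 1315/46.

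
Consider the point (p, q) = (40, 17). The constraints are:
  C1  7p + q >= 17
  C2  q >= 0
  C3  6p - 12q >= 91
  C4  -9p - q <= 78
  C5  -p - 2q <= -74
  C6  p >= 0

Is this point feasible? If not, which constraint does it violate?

Constraint C3: 6p - 12q = 36, which is not ≥ 91. All other constraints are satisfied.

not feasible — violates C3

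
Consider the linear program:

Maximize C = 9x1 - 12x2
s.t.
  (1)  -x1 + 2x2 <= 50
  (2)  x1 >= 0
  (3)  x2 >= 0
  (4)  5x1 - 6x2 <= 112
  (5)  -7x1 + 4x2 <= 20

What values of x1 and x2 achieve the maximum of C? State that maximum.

x1 = 112/5, x2 = 0, maximum C = 1008/5

The optimum lies where x2 = 0 and 5x1 - 6x2 = 112.
Solving simultaneously gives x1 = 112/5, x2 = 0.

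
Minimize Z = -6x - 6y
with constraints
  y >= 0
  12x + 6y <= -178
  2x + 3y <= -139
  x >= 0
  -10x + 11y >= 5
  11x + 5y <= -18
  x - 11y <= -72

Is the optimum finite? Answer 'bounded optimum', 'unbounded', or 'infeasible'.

The boundaries y = 0 and x - 11y = -72 meet at (-72, 0), but that point violates x ≥ 0. Every candidate vertex is excluded by some other constraint, so the feasible region is empty.

infeasible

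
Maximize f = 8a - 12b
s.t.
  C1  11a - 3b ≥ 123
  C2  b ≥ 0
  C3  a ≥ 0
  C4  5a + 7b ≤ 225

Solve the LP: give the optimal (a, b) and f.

a = 45, b = 0, maximum f = 360

The binding constraints are b = 0 and 5a + 7b = 225.
Solving simultaneously gives a = 45, b = 0.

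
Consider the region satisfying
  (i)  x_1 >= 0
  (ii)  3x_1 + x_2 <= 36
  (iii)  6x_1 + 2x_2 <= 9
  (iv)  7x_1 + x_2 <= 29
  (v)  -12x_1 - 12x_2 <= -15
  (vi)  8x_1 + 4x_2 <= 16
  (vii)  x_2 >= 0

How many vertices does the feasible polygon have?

Pairwise boundary intersections that survive every other constraint:
  (0, 5/4)
  (0, 4)
  (1/2, 3)
  (3/2, 0)
  (5/4, 0)

5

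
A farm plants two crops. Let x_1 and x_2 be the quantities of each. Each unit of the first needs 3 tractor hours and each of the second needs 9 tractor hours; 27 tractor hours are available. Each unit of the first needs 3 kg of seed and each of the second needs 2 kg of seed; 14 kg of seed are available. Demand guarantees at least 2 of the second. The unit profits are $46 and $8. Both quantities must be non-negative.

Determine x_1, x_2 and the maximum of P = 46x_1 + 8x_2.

x_1 = 3, x_2 = 2, maximum P = 154

Extreme points and P = 46x_1 + 8x_2:
  (0, 3) → P = 24
  (0, 2) → P = 16
  (3, 2) → P = 154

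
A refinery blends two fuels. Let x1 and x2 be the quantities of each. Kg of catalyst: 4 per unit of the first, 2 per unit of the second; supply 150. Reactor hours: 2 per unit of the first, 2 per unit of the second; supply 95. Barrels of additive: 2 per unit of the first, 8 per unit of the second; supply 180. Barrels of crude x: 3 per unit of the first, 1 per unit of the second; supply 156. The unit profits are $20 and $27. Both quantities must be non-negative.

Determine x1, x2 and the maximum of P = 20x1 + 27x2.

Feasible corners and P = 20x1 + 27x2:
  (0, 0) → P = 0
  (0, 45/2) → P = 1215/2
  (75/2, 0) → P = 750
  (30, 15) → P = 1005

x1 = 30, x2 = 15, maximum P = 1005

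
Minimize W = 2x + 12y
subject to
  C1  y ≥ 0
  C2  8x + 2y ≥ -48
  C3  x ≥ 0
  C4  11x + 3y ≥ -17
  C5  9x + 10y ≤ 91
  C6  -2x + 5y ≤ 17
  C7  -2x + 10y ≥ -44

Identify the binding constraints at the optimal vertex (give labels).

Extreme points and W = 2x + 12y:
  (0, 0) → W = 0
  (91/9, 0) → W = 182/9
  (0, 17/5) → W = 204/5
  (57/13, 67/13) → W = 918/13

The minimum is at (0, 0). Substituting into each constraint, equality holds for C1 and C3; the remaining constraints have slack.

C1 and C3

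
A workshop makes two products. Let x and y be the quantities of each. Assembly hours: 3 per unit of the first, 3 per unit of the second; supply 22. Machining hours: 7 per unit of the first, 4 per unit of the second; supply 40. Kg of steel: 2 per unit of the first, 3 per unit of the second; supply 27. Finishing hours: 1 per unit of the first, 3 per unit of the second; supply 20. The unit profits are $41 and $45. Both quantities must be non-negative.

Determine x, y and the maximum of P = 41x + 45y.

Feasible corners and P = 41x + 45y:
  (0, 0) → P = 0
  (0, 20/3) → P = 300
  (40/7, 0) → P = 1640/7
  (32/9, 34/9) → P = 2842/9
  (1, 19/3) → P = 326

x = 1, y = 19/3, maximum P = 326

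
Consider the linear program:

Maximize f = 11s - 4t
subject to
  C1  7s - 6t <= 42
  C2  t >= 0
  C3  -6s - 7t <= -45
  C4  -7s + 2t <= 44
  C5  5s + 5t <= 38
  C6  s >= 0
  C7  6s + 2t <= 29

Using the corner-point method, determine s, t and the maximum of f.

Vertices and f = 11s - 4t:
  (0, 45/7) → f = -180/7
  (113/30, 16/5) → f = 859/30
  (0, 38/5) → f = -152/5
  (69/20, 83/20) → f = 427/20

s = 113/30, t = 16/5, maximum f = 859/30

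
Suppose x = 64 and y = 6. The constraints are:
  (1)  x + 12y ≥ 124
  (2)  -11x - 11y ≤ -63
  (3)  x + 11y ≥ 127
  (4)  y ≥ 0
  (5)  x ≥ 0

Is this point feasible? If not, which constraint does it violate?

feasible

(1): 136 ≥ 124 ✓
(2): -770 ≤ -63 ✓
(3): 130 ≥ 127 ✓
(4): 6 ≥ 0 ✓
(5): 64 ≥ 0 ✓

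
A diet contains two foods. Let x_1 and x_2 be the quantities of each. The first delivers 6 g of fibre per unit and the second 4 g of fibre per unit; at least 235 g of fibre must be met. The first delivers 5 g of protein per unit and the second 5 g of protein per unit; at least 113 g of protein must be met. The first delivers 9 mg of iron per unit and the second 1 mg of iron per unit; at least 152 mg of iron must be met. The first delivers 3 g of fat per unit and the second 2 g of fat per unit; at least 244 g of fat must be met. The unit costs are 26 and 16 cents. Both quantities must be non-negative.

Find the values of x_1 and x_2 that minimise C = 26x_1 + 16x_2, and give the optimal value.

x_1 = 4, x_2 = 116, minimum C = 1960

Corner points and C = 26x_1 + 16x_2:
  (0, 152) → C = 2432
  (244/3, 0) → C = 6344/3
  (4, 116) → C = 1960
The feasible region is unbounded (it extends along (0, 1), (1, 0)), but C strictly increases along every unbounded feasible direction, so there is no improving ray and the minimum is attained at a vertex.

The binding constraints are 9x_1 + x_2 = 152 and 3x_1 + 2x_2 = 244.
Solving simultaneously gives x_1 = 4, x_2 = 116.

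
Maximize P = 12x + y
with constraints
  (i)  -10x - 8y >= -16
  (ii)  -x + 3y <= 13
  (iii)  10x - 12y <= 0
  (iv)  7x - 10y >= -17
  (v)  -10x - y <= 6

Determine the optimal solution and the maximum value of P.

Feasible corners and P = 12x + y:
  (24/25, 4/5) → P = 308/25
  (2/13, 47/26) → P = 95/26
  (-36/65, -6/13) → P = -462/65
  (-77/107, 128/107) → P = -796/107

x = 24/25, y = 4/5, maximum P = 308/25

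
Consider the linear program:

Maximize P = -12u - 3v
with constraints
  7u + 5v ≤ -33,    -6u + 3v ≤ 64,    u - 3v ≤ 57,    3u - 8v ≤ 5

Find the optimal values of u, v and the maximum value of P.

Vertices and P = -12u - 3v:
  (-419/51, 250/51) → P = 1426/17
  (-239/71, -134/71) → P = 3270/71
  (-527/39, -74/13) → P = 2330/13

The optimum lies where -6u + 3v = 64 and 3u - 8v = 5.
Solving simultaneously gives u = -527/39, v = -74/13.

u = -527/39, v = -74/13, maximum P = 2330/13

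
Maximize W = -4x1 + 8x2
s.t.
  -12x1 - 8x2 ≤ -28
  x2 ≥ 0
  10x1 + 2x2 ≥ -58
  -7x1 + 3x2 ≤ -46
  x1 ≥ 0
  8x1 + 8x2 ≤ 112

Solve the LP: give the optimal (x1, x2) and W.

x1 = 44/5, x2 = 26/5, maximum W = 32/5

Feasible corners and W = -4x1 + 8x2:
  (46/7, 0) → W = -184/7
  (14, 0) → W = -56
  (44/5, 26/5) → W = 32/5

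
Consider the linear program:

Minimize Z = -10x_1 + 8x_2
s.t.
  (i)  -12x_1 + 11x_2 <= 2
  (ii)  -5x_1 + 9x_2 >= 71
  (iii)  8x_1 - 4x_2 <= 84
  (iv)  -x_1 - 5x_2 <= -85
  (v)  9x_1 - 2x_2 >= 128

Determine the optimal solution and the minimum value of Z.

x_1 = 20, x_2 = 19, minimum Z = -48

Corner points and Z = -10x_1 + 8x_2:
  (233/10, 128/5) → Z = -141/5
  (1412/75, 518/25) → Z = -1688/75
  (20, 19) → Z = -48
  (1294/71, 1279/71) → Z = -2708/71

The optimum lies where -5x_1 + 9x_2 = 71 and 8x_1 - 4x_2 = 84.
Solving simultaneously gives x_1 = 20, x_2 = 19.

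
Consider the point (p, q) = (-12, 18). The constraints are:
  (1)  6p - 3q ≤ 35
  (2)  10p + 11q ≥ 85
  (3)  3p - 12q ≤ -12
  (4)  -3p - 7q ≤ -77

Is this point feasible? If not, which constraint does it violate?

Constraint (2): 10p + 11q = 78, which is not ≥ 85. All other constraints are satisfied.

not feasible — violates (2)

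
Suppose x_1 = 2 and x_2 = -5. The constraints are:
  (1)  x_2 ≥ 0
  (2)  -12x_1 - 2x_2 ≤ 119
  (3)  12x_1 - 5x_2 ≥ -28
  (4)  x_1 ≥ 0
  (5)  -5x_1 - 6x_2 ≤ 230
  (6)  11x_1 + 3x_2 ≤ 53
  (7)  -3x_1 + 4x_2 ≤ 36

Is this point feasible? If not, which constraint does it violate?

Constraint (1): x_2 = -5, which is not ≥ 0. All other constraints are satisfied.

not feasible — violates (1)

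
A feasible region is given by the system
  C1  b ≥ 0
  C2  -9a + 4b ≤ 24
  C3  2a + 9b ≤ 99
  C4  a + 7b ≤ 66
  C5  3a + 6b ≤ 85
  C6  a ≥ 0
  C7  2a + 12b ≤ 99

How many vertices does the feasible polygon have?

5

Of the 21 pairwise boundary intersections, those satisfying every inequality are:
  (85/3, 0)
  (0, 0)
  (0, 6)
  (27/29, 939/116)
  (71/4, 127/24)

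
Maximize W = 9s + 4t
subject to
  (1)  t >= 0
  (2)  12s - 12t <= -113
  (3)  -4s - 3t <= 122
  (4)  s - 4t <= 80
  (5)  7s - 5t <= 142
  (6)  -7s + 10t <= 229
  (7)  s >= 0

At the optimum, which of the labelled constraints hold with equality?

(2) and (6)

Feasible corners and W = 9s + 4t:
  (809/18, 1957/36) → W = 11195/18
  (0, 113/12) → W = 113/3
  (0, 229/10) → W = 458/5

The maximum is at (809/18, 1957/36). Substituting into each constraint, equality holds for (2) and (6); the remaining constraints have slack.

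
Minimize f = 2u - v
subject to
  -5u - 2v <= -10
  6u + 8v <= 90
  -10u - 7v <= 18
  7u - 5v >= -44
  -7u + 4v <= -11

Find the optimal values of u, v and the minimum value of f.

u = 31/17, v = 15/34, minimum f = 109/34

Extreme points and f = 2u - v:
  (106/15, -38/3) → f = 134/5
  (31/17, 15/34) → f = 109/34
  (28/5, 141/20) → f = 83/20
The feasible region is unbounded (it extends along (4, -3), (7, -10)), but f strictly increases along every unbounded feasible direction, so there is no improving ray and the minimum is attained at a vertex.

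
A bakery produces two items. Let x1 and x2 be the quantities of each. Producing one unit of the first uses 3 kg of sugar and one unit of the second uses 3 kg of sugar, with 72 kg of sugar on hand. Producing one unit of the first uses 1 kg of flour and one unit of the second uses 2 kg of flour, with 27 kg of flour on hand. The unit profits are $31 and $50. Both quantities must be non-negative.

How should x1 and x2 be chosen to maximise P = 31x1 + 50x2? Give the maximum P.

Extreme points and P = 31x1 + 50x2:
  (0, 0) → P = 0
  (0, 27/2) → P = 675
  (24, 0) → P = 744
  (21, 3) → P = 801

x1 = 21, x2 = 3, maximum P = 801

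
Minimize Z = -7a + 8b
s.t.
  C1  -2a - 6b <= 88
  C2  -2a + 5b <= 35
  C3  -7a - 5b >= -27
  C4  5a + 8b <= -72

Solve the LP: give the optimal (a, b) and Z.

a = 301/16, b = -335/16, minimum Z = -4787/16

Feasible corners and Z = -7a + 8b:
  (-325/11, -53/11) → Z = 1851/11
  (301/16, -335/16) → Z = -4787/16
  (-640/41, 31/41) → Z = 4728/41
  (576/31, -639/31) → Z = -9144/31

The binding constraints are -2a - 6b = 88 and -7a - 5b = -27.
Solving simultaneously gives a = 301/16, b = -335/16.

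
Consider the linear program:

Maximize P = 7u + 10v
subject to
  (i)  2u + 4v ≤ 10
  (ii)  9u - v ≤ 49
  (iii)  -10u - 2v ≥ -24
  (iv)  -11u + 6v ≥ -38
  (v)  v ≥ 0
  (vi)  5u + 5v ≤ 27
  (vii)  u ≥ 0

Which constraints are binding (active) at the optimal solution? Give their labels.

Extreme points and P = 7u + 10v:
  (19/9, 13/9) → P = 263/9
  (0, 5/2) → P = 25
  (12/5, 0) → P = 84/5
  (0, 0) → P = 0

The maximum is at (19/9, 13/9). Substituting into each constraint, equality holds for (i) and (iii); the remaining constraints have slack.

(i) and (iii)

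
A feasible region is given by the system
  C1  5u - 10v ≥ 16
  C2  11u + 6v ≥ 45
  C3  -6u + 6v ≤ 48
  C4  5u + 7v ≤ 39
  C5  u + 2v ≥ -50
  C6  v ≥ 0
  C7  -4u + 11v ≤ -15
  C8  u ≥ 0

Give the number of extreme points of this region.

4

The feasible vertices (each the meet of two boundaries and inside every other half-plane) are:
  (45/11, 0)
  (117/29, 3/29)
  (39/5, 0)
  (534/83, 81/83)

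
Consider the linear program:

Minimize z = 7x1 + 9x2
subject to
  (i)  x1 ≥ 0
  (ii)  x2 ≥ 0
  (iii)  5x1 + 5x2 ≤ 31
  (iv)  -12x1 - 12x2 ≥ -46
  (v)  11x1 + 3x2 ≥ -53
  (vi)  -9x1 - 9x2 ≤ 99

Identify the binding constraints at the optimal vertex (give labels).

(i) and (ii)

Feasible corners and z = 7x1 + 9x2:
  (0, 0) → z = 0
  (0, 23/6) → z = 69/2
  (23/6, 0) → z = 161/6

The minimum is at (0, 0). Substituting into each constraint, equality holds for (i) and (ii); the remaining constraints have slack.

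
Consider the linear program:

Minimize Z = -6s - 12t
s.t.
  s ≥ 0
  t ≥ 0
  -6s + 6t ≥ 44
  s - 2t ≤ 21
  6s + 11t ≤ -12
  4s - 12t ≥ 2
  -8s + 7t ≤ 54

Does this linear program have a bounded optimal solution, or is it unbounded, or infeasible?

infeasible

The boundaries 4s - 12t = 2 and -8s + 7t = 54 meet at (-331/34, -58/17), but that point violates s ≥ 0. Every candidate vertex is excluded by some other constraint, so the feasible region is empty.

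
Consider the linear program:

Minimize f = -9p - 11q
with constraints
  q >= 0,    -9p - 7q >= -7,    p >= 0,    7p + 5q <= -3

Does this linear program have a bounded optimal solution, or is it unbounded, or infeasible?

The boundaries q = 0 and -9p - 7q = -7 meet at (7/9, 0), but that point violates 7p + 5q ≤ -3. Every candidate vertex is excluded by some other constraint, so the feasible region is empty.

infeasible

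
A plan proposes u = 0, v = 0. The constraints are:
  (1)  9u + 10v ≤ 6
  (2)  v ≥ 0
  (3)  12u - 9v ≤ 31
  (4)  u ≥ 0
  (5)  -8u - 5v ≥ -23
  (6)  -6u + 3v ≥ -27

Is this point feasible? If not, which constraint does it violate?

(1): 0 ≤ 6 ✓
(2): 0 ≥ 0 ✓
(3): 0 ≤ 31 ✓
(4): 0 ≥ 0 ✓
(5): 0 ≥ -23 ✓
(6): 0 ≥ -27 ✓

feasible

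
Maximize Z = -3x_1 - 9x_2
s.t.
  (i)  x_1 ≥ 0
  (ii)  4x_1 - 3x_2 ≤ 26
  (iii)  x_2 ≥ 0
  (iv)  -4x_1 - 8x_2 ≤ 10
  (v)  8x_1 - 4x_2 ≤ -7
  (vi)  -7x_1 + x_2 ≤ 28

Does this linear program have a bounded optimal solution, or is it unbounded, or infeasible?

Extreme points and Z = -3x_1 - 9x_2:
  (0, 7/4) → Z = -63/4
  (0, 28) → Z = -252
The feasible region has finitely many vertices and no improving ray; the maximum is -63/4 at (0, 7/4).

bounded optimum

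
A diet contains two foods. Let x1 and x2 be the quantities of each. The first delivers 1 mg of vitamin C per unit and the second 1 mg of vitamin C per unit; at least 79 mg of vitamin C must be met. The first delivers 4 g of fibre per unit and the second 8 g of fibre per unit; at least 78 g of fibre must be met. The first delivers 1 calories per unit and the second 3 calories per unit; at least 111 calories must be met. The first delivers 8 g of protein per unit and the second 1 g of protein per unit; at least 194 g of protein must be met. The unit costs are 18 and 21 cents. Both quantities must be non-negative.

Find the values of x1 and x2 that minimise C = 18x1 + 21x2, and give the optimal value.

x1 = 63, x2 = 16, minimum C = 1470

Feasible corners and C = 18x1 + 21x2:
  (0, 194) → C = 4074
  (111, 0) → C = 1998
  (63, 16) → C = 1470
  (115/7, 438/7) → C = 11268/7
The feasible region is unbounded (it extends along (0, 1), (1, 0)), but C strictly increases along every unbounded feasible direction, so there is no improving ray and the minimum is attained at a vertex.

The binding constraints are x1 + x2 = 79 and x1 + 3x2 = 111.
Solving simultaneously gives x1 = 63, x2 = 16.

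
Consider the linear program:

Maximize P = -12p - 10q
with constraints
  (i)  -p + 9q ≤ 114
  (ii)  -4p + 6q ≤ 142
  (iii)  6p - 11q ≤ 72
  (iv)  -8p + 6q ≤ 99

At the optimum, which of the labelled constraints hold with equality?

Corner points and P = -12p - 10q:
  (1902/43, 756/43) → P = -30384/43
  (-69/22, 271/22) → P = -941/11
  (-117/4, -45/2) → P = 576

The maximum is at (-117/4, -45/2). Substituting into each constraint, equality holds for (iii) and (iv); the remaining constraints have slack.

(iii) and (iv)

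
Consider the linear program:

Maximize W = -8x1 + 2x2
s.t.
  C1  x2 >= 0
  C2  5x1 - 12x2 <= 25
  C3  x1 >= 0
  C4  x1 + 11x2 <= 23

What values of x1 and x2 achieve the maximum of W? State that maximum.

x1 = 0, x2 = 23/11, maximum W = 46/11

Extreme points and W = -8x1 + 2x2:
  (5, 0) → W = -40
  (0, 0) → W = 0
  (551/67, 90/67) → W = -4228/67
  (0, 23/11) → W = 46/11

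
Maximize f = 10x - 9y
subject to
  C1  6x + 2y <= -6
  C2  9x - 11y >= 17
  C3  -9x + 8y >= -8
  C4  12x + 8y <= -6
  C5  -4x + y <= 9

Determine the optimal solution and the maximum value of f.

Feasible corners and f = 10x - 9y:
  (-16/9, -3) → f = 83/9
  (-116/35, -149/35) → f = 181/35
  (-80/23, -113/23) → f = 217/23

x = -80/23, y = -113/23, maximum f = 217/23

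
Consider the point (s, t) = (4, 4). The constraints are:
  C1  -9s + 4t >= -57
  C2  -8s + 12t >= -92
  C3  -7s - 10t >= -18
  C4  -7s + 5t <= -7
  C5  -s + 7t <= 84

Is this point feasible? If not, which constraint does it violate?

not feasible — violates C3

Constraint C3: -7s - 10t = -68, which is not ≥ -18. All other constraints are satisfied.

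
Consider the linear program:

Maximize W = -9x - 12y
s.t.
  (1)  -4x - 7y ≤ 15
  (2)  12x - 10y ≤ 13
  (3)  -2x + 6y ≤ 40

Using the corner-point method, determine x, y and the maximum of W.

Corner points and W = -9x - 12y:
  (-59/124, -58/31) → W = 3315/124
  (-185/19, 65/19) → W = 885/19
  (239/26, 253/26) → W = -399/2

At the optimal vertex, -4x - 7y = 15 and -2x + 6y = 40.
Solving simultaneously gives x = -185/19, y = 65/19.

x = -185/19, y = 65/19, maximum W = 885/19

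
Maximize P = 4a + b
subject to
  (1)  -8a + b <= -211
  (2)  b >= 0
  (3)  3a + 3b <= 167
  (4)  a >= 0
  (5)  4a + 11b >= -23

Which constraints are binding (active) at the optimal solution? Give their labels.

Vertices and P = 4a + b:
  (211/8, 0) → P = 211/2
  (800/27, 703/27) → P = 1301/9
  (167/3, 0) → P = 668/3

The maximum is at (167/3, 0). Substituting into each constraint, equality holds for (2) and (3); the remaining constraints have slack.

(2) and (3)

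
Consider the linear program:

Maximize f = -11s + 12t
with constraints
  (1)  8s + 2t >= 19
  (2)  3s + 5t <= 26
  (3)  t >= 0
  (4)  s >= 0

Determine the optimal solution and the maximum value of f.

s = 43/34, t = 151/34, maximum f = 1339/34

Extreme points and f = -11s + 12t:
  (43/34, 151/34) → f = 1339/34
  (19/8, 0) → f = -209/8
  (26/3, 0) → f = -286/3

At the optimal vertex, 8s + 2t = 19 and 3s + 5t = 26.
Solving simultaneously gives s = 43/34, t = 151/34.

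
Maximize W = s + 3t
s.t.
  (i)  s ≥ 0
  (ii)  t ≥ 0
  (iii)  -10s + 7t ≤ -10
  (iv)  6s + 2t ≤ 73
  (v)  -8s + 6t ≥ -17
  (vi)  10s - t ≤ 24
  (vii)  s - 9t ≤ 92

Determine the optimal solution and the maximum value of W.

Corner points and W = s + 3t:
  (1, 0) → W = 1
  (17/8, 0) → W = 17/8
  (79/30, 7/3) → W = 289/30
  (127/52, 11/26) → W = 193/52

s = 79/30, t = 7/3, maximum W = 289/30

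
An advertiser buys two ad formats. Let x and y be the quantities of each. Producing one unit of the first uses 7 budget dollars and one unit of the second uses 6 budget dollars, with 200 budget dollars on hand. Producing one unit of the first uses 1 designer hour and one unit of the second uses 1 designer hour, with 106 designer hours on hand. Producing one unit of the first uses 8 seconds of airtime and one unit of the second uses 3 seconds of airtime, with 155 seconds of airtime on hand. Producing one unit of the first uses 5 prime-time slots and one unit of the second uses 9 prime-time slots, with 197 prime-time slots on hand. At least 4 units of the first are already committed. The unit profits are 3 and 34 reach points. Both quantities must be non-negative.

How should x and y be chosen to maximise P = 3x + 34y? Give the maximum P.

x = 4, y = 59/3, maximum P = 2042/3

Vertices and P = 3x + 34y:
  (155/8, 0) → P = 465/8
  (4, 0) → P = 12
  (268/19, 267/19) → P = 9882/19
  (4, 59/3) → P = 2042/3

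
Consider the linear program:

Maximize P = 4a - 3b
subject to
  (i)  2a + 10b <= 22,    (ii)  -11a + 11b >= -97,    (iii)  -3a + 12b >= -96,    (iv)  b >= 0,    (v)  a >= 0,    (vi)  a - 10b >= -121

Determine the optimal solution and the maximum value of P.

Vertices and P = 4a - 3b:
  (101/11, 4/11) → P = 392/11
  (0, 11/5) → P = -33/5
  (97/11, 0) → P = 388/11
  (0, 0) → P = 0

a = 101/11, b = 4/11, maximum P = 392/11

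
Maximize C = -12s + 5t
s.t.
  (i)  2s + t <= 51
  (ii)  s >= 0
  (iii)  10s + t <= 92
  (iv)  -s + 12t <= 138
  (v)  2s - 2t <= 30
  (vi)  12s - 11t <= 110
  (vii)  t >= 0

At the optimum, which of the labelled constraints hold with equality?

Feasible corners and C = -12s + 5t:
  (0, 23/2) → C = 115/2
  (0, 0) → C = 0
  (966/121, 1472/121) → C = -4232/121
  (561/61, 2/61) → C = -6722/61
  (55/6, 0) → C = -110

The maximum is at (0, 23/2). Substituting into each constraint, equality holds for (ii) and (iv); the remaining constraints have slack.

(ii) and (iv)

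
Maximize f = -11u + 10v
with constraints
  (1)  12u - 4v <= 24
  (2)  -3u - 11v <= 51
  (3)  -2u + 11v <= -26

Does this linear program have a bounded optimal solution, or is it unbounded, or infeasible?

bounded optimum

Extreme points and f = -11u + 10v:
  (5/12, -19/4) → f = -625/12
  (40/31, -66/31) → f = -1100/31
  (-5, -36/11) → f = 245/11
The feasible region has finitely many vertices and no improving ray; the maximum is 245/11 at (-5, -36/11).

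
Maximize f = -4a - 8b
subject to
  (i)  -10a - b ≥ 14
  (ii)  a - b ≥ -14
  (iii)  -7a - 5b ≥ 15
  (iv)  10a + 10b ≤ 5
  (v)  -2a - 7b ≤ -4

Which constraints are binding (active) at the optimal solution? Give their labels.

(ii) and (v)

Corner points and f = -4a - 8b:
  (-85/12, 83/12) → f = -27
  (-94/9, 32/9) → f = 40/3
  (-125/39, 58/39) → f = 12/13

The maximum is at (-94/9, 32/9). Substituting into each constraint, equality holds for (ii) and (v); the remaining constraints have slack.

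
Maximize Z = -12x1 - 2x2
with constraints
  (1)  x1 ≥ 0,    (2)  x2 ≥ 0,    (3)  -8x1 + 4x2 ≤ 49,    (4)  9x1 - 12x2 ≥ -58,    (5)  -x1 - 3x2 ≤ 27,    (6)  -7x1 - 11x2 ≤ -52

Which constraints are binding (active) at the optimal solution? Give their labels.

(1) and (6)

Corner points and Z = -12x1 - 2x2:
  (0, 29/6) → Z = -29/3
  (0, 52/11) → Z = -104/11
  (52/7, 0) → Z = -624/7
The feasible region is unbounded (it extends along (4, 3), (1, 0)), but Z strictly decreases along every unbounded feasible direction, so there is no improving ray and the maximum is attained at a vertex.

The maximum is at (0, 52/11). Substituting into each constraint, equality holds for (1) and (6); the remaining constraints have slack.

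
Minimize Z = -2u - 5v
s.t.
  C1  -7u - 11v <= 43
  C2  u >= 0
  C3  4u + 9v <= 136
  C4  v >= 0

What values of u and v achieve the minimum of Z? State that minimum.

Feasible corners and Z = -2u - 5v:
  (0, 136/9) → Z = -680/9
  (0, 0) → Z = 0
  (34, 0) → Z = -68

At the optimal vertex, u = 0 and 4u + 9v = 136.
Solving simultaneously gives u = 0, v = 136/9.

u = 0, v = 136/9, minimum Z = -680/9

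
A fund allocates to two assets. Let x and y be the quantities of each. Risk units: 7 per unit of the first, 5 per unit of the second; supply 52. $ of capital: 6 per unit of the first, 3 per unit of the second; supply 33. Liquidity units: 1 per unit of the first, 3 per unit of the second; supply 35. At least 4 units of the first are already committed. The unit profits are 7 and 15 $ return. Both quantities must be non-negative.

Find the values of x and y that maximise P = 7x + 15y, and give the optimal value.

Extreme points and P = 7x + 15y:
  (11/2, 0) → P = 77/2
  (4, 0) → P = 28
  (4, 3) → P = 73

At the optimal vertex, 6x + 3y = 33 and x = 4.
Solving simultaneously gives x = 4, y = 3.

x = 4, y = 3, maximum P = 73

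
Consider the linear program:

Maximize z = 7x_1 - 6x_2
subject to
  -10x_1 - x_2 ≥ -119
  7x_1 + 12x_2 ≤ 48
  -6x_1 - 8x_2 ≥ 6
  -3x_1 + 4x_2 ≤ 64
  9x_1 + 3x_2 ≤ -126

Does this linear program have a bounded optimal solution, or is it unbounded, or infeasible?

From the feasible point (23, -111), moving in the direction (1, -10) keeps every constraint satisfied while z increases without bound.

unbounded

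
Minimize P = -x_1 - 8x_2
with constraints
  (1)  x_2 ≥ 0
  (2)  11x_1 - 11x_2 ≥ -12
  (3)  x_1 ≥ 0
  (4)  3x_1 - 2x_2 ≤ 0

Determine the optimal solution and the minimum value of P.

Extreme points and P = -x_1 - 8x_2:
  (0, 0) → P = 0
  (0, 12/11) → P = -96/11
  (24/11, 36/11) → P = -312/11

x_1 = 24/11, x_2 = 36/11, minimum P = -312/11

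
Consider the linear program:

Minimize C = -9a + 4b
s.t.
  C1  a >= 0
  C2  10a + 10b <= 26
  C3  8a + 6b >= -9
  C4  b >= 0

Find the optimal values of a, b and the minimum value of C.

Corner points and C = -9a + 4b:
  (0, 13/5) → C = 52/5
  (0, 0) → C = 0
  (13/5, 0) → C = -117/5

The optimum lies where 10a + 10b = 26 and b = 0.
Solving simultaneously gives a = 13/5, b = 0.

a = 13/5, b = 0, minimum C = -117/5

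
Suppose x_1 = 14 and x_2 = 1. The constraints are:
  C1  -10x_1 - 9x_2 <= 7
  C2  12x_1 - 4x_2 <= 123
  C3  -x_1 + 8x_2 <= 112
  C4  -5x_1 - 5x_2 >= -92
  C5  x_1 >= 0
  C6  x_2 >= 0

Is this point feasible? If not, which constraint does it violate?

Constraint C2: 12x_1 - 4x_2 = 164, which is not ≤ 123. All other constraints are satisfied.

not feasible — violates C2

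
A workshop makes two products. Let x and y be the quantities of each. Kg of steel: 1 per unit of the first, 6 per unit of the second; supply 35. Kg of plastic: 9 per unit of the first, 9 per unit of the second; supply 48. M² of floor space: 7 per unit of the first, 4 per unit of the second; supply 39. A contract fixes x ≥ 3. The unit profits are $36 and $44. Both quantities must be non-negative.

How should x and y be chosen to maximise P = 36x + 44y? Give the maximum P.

Extreme points and P = 36x + 44y:
  (16/3, 0) → P = 192
  (3, 0) → P = 108
  (3, 7/3) → P = 632/3

The optimum lies where 9x + 9y = 48 and x = 3.
Solving simultaneously gives x = 3, y = 7/3.

x = 3, y = 7/3, maximum P = 632/3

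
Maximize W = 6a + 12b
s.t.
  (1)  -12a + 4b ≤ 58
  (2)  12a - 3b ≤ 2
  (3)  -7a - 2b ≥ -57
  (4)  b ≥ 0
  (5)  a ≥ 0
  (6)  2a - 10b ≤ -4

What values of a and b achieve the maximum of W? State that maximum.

a = 28/13, b = 545/26, maximum W = 3438/13

Extreme points and W = 6a + 12b:
  (28/13, 545/26) → W = 3438/13
  (0, 29/2) → W = 174
  (35/9, 134/9) → W = 202
  (16/57, 26/57) → W = 136/19
  (0, 2/5) → W = 24/5

The binding constraints are -12a + 4b = 58 and -7a - 2b = -57.
Solving simultaneously gives a = 28/13, b = 545/26.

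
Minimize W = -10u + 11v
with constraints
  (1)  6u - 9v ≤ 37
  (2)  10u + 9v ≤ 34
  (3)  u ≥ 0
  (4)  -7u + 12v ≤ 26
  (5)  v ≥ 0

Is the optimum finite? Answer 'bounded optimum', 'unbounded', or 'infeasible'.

bounded optimum

Extreme points and W = -10u + 11v:
  (58/61, 166/61) → W = 1246/61
  (17/5, 0) → W = -34
  (0, 13/6) → W = 143/6
  (0, 0) → W = 0
The feasible region has finitely many vertices and no improving ray; the minimum is -34 at (17/5, 0).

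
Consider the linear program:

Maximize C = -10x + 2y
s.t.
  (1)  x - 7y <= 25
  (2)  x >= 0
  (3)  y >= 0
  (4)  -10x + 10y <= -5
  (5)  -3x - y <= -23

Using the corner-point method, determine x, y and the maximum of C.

Feasible corners and C = -10x + 2y:
  (25, 0) → C = -250
  (23/3, 0) → C = -230/3
  (47/8, 43/8) → C = -48
The feasible region is unbounded (it extends along (7, 1), (1, 1)), but C strictly decreases along every unbounded feasible direction, so there is no improving ray and the maximum is attained at a vertex.

At the optimal vertex, -10x + 10y = -5 and -3x - y = -23.
Solving simultaneously gives x = 47/8, y = 43/8.

x = 47/8, y = 43/8, maximum C = -48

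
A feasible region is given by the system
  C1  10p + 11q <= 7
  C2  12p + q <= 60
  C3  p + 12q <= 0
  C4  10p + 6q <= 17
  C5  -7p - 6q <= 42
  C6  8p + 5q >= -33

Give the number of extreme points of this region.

6

The feasible vertices (each the meet of two boundaries and inside every other half-plane) are:
  (84/109, -7/109)
  (29/10, -2)
  (343/62, -198/31)
  (402/65, -924/65)
  (-396/91, 33/91)
  (12/13, -105/13)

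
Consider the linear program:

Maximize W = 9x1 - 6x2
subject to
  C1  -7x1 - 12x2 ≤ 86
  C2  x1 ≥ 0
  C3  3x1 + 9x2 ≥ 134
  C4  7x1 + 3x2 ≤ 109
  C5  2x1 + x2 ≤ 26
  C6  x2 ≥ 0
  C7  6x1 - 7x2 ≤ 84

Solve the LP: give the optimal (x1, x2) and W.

x1 = 20/3, x2 = 38/3, maximum W = -16

Corner points and W = 9x1 - 6x2:
  (0, 134/9) → W = -268/3
  (0, 26) → W = -156
  (20/3, 38/3) → W = -16

The optimum lies where 3x1 + 9x2 = 134 and 2x1 + x2 = 26.
Solving simultaneously gives x1 = 20/3, x2 = 38/3.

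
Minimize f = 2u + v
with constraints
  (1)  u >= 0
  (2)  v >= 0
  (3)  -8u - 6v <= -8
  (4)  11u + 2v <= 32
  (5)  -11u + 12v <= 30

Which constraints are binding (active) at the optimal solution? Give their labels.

Feasible corners and f = 2u + v:
  (0, 4/3) → f = 4/3
  (0, 5/2) → f = 5/2
  (1, 0) → f = 2
  (32/11, 0) → f = 64/11
  (162/77, 31/7) → f = 95/11

The minimum is at (0, 4/3). Substituting into each constraint, equality holds for (1) and (3); the remaining constraints have slack.

(1) and (3)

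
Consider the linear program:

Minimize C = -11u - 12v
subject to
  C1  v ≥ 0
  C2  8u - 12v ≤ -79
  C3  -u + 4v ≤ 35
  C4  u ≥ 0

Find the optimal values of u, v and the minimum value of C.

The optimum lies where 8u - 12v = -79 and -u + 4v = 35.
Solving simultaneously gives u = 26/5, v = 201/20.

u = 26/5, v = 201/20, minimum C = -889/5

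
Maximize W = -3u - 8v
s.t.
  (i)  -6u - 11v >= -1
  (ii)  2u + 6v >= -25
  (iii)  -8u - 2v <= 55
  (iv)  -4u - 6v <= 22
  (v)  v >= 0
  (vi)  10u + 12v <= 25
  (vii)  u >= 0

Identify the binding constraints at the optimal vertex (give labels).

(v) and (vii)

Corner points and W = -3u - 8v:
  (1/6, 0) → W = -1/2
  (0, 1/11) → W = -8/11
  (0, 0) → W = 0

The maximum is at (0, 0). Substituting into each constraint, equality holds for (v) and (vii); the remaining constraints have slack.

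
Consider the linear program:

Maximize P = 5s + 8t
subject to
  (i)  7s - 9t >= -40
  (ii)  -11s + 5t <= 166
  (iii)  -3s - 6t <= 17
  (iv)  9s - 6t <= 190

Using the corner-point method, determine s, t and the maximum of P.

s = 50, t = 130/3, maximum P = 1790/3

Feasible corners and P = 5s + 8t:
  (-131/23, 1/69) → P = -1957/69
  (50, 130/3) → P = 1790/3
  (173/12, -241/24) → P = -33/4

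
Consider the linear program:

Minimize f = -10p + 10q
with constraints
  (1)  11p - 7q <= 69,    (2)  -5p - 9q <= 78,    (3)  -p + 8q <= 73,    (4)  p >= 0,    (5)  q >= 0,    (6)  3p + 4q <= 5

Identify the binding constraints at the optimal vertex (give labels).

Feasible corners and f = -10p + 10q:
  (0, 0) → f = 0
  (0, 5/4) → f = 25/2
  (5/3, 0) → f = -50/3

The minimum is at (5/3, 0). Substituting into each constraint, equality holds for (5) and (6); the remaining constraints have slack.

(5) and (6)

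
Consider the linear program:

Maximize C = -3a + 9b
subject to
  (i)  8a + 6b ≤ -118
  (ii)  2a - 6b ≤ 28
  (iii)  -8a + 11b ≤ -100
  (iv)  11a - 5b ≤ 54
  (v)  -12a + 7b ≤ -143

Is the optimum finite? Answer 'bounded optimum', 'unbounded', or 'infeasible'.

infeasible

The boundaries 11a - 5b = 54 and -12a + 7b = -143 meet at (-337/17, -925/17), but that point violates 2a - 6b ≤ 28. Every candidate vertex is excluded by some other constraint, so the feasible region is empty.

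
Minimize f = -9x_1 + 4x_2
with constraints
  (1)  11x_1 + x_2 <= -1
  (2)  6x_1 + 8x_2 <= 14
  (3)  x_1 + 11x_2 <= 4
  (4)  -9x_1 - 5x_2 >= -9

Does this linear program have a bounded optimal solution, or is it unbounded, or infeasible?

From the feasible point (-1/8, 3/8), moving in the direction (1, -11) keeps every constraint satisfied while f decreases without bound.

unbounded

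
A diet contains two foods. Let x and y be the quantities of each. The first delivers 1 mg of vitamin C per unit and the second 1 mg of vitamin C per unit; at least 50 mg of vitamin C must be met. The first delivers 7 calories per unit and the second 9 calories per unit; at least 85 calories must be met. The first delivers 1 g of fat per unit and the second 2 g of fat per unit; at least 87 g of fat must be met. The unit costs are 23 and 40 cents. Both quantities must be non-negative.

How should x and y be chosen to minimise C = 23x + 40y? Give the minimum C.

x = 13, y = 37, minimum C = 1779

Vertices and C = 23x + 40y:
  (0, 50) → C = 2000
  (87, 0) → C = 2001
  (13, 37) → C = 1779
The feasible region is unbounded (it extends along (0, 1), (1, 0)), but C strictly increases along every unbounded feasible direction, so there is no improving ray and the minimum is attained at a vertex.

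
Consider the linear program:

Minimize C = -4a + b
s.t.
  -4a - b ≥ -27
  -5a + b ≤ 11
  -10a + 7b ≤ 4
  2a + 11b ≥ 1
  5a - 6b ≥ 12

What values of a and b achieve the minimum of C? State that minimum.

Corner points and C = -4a + b:
  (148/21, -25/21) → C = -617/21
  (6, 3) → C = -21
  (138/67, -19/67) → C = -571/67

The binding constraints are -4a - b = -27 and 2a + 11b = 1.
Solving simultaneously gives a = 148/21, b = -25/21.

a = 148/21, b = -25/21, minimum C = -617/21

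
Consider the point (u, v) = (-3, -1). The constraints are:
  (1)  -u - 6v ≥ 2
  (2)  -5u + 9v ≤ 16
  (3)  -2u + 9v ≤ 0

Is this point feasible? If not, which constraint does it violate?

(1): 9 ≥ 2 ✓
(2): 6 ≤ 16 ✓
(3): -3 ≤ 0 ✓

feasible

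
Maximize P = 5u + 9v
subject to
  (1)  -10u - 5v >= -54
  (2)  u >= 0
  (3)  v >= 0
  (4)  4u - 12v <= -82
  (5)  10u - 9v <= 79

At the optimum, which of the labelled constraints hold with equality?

(1) and (2)

Vertices and P = 5u + 9v:
  (0, 54/5) → P = 486/5
  (17/10, 37/5) → P = 751/10
  (0, 41/6) → P = 123/2

The maximum is at (0, 54/5). Substituting into each constraint, equality holds for (1) and (2); the remaining constraints have slack.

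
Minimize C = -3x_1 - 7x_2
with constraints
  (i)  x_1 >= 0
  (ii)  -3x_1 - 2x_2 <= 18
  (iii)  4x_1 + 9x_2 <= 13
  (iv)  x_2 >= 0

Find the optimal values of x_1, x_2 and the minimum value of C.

x_1 = 0, x_2 = 13/9, minimum C = -91/9

Vertices and C = -3x_1 - 7x_2:
  (0, 13/9) → C = -91/9
  (0, 0) → C = 0
  (13/4, 0) → C = -39/4

The binding constraints are x_1 = 0 and 4x_1 + 9x_2 = 13.
Solving simultaneously gives x_1 = 0, x_2 = 13/9.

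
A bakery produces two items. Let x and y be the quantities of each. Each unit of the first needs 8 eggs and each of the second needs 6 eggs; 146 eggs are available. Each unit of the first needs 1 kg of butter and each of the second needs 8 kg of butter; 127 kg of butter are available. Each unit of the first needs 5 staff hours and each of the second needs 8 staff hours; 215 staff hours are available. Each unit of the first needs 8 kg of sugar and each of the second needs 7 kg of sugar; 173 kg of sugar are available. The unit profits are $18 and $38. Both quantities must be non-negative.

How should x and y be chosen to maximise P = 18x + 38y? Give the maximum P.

x = 7, y = 15, maximum P = 696

Corner points and P = 18x + 38y:
  (0, 0) → P = 0
  (0, 127/8) → P = 2413/4
  (73/4, 0) → P = 657/2
  (7, 15) → P = 696

The optimum lies where 8x + 6y = 146 and x + 8y = 127.
Solving simultaneously gives x = 7, y = 15.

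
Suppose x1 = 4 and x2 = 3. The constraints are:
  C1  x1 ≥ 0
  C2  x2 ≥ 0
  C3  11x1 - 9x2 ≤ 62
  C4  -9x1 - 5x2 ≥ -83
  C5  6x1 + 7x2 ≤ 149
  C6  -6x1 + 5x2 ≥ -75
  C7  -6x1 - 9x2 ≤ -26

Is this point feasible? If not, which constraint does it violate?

C1: 4 ≥ 0 ✓
C2: 3 ≥ 0 ✓
C3: 17 ≤ 62 ✓
C4: -51 ≥ -83 ✓
C5: 45 ≤ 149 ✓
C6: -9 ≥ -75 ✓
C7: -51 ≤ -26 ✓

feasible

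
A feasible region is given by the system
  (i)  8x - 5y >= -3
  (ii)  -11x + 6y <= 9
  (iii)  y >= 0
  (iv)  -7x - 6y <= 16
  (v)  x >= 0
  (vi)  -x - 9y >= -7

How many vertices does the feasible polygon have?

Intersecting each pair of boundary lines and keeping only the points that satisfy every inequality leaves:
  (0, 3/5)
  (8/77, 59/77)
  (0, 0)
  (7, 0)

4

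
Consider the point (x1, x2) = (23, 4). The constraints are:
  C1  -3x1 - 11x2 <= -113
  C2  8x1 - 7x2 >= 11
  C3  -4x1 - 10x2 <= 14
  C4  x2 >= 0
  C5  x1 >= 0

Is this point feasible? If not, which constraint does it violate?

C1: -113 ≤ -113 ✓
C2: 156 ≥ 11 ✓
C3: -132 ≤ 14 ✓
C4: 4 ≥ 0 ✓
C5: 23 ≥ 0 ✓

feasible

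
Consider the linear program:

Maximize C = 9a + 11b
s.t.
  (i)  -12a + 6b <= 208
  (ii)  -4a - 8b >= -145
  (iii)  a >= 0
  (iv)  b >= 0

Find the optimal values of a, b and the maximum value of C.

Corner points and C = 9a + 11b:
  (0, 145/8) → C = 1595/8
  (145/4, 0) → C = 1305/4
  (0, 0) → C = 0

At the optimal vertex, -4a - 8b = -145 and b = 0.
Solving simultaneously gives a = 145/4, b = 0.

a = 145/4, b = 0, maximum C = 1305/4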